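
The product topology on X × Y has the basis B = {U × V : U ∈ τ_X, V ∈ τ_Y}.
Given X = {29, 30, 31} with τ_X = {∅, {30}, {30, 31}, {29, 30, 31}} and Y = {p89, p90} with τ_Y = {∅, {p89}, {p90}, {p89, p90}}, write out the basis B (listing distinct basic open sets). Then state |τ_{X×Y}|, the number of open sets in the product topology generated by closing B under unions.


Basis B = {∅ × ∅, {30} × {p89}, {30} × {p90}, {30} × {p89, p90}, {30, 31} × {p89}, {30, 31} × {p90}, {29, 30, 31} × {p89}, {29, 30, 31} × {p90}, {30, 31} × {p89, p90}, {29, 30, 31} × {p89, p90}}; |τ_{X×Y}| = 16.

Enumerate products U × V with U ∈ τ_X, V ∈ τ_Y (deduplicated):
  ∅ × ∅ = {} (∅)
  {30} × {p89} = {(30,p89)}
  {30} × {p90} = {(30,p90)}
  {30} × {p89, p90} = {(30,p89), (30,p90)}
  {30, 31} × {p89} = {(30,p89), (31,p89)}
  {30, 31} × {p90} = {(30,p90), (31,p90)}
  {29, 30, 31} × {p89} = {(29,p89), (30,p89), (31,p89)}
  {29, 30, 31} × {p90} = {(29,p90), (30,p90), (31,p90)}
  {30, 31} × {p89, p90} = {(30,p89), (30,p90), (31,p89), (31,p90)}
  {29, 30, 31} × {p89, p90} = {(29,p89), (29,p90), (30,p89), (30,p90), (31,p89), (31,p90)}
These 10 distinct sets form the basis B.
Close under arbitrary unions to get τ_{X×Y}; counting gives |τ_{X×Y}| = 16.


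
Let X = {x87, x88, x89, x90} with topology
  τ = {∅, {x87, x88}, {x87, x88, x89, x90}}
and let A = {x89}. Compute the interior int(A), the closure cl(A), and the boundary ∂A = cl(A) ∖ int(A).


int(A) = ∅, cl(A) = {x89, x90}, ∂A = {x89, x90}.

Closed sets in (X, τ) are complements of opens:
  closed(X, τ) = {∅, {x89, x90}, {x87, x88, x89, x90}}.
int(A) = ⋃ {U ∈ τ : U ⊆ A}. Opens contained in A: ∅.
Taking the union of these: int(A) = ∅.
cl(A) = ⋂ {C closed : A ⊆ C}. Closed sets containing A: {x89, x90}, {x87, x88, x89, x90}.
Intersecting these: cl(A) = {x89, x90}.
∂A = cl(A) ∖ int(A) = {x89, x90} ∖ ∅ = {x89, x90}.


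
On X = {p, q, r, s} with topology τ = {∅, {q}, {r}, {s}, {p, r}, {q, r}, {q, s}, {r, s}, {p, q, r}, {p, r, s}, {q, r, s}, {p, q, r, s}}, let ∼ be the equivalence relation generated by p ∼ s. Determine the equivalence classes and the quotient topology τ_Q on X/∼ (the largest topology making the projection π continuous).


X/∼ = {[p=s], [q], [r]}; |τ_Q| = 6.

Equivalence classes: [p=s], [q], [r].
Quotient map π: X → X/∼ sends p ↦ [p=s], q ↦ [q], r ↦ [r], s ↦ [p=s].
For each subset V ⊆ X/∼, compute π^{-1}(V) ⊆ X and check whether π^{-1}(V) ∈ τ. V is open in τ_Q iff π^{-1}(V) ∈ τ.
  V = {}: π^{-1}(V) = ∅ ∈ τ ✓.
  V = {[p=s]}: π^{-1}(V) = {p, s} ∉ τ ✗.
  V = {[q]}: π^{-1}(V) = {q} ∈ τ ✓.
  V = {[p=s], [q]}: π^{-1}(V) = {p, q, s} ∉ τ ✗.
  V = {[r]}: π^{-1}(V) = {r} ∈ τ ✓.
  V = {[p=s], [r]}: π^{-1}(V) = {p, r, s} ∈ τ ✓.
  V = {[q], [r]}: π^{-1}(V) = {q, r} ∈ τ ✓.
  V = {[p=s], [q], [r]}: π^{-1}(V) = {p, q, r, s} ∈ τ ✓.
Open sets in the quotient: τ_Q = {{}, {[q]}, {[r]}, {[p=s], [r]}, {[q], [r]}, {[p=s], [q], [r]}} (6 elements).


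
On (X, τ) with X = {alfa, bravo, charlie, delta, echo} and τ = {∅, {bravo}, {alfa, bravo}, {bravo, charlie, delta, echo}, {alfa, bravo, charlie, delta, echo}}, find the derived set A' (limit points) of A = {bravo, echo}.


A' = {alfa, charlie, delta, echo}

For each x ∈ X, list the open sets U ∈ τ with x ∈ U, then check whether U ∩ (A ∖ {x}) ≠ ∅ for every such U.
  x = alfa: opens ∋ x are {alfa, bravo}, {alfa, bravo, charlie, delta, echo}; each meets A ∖ {alfa}, so x IS a limit point.
  x = bravo: open {bravo} ∋ x has {bravo} ∩ (A ∖ {bravo}) = ∅, so x is NOT a limit point.
  x = charlie: opens ∋ x are {bravo, charlie, delta, echo}, {alfa, bravo, charlie, delta, echo}; each meets A ∖ {charlie}, so x IS a limit point.
  x = delta: opens ∋ x are {bravo, charlie, delta, echo}, {alfa, bravo, charlie, delta, echo}; each meets A ∖ {delta}, so x IS a limit point.
  x = echo: opens ∋ x are {bravo, charlie, delta, echo}, {alfa, bravo, charlie, delta, echo}; each meets A ∖ {echo}, so x IS a limit point.
Collecting: A' = {alfa, charlie, delta, echo}.


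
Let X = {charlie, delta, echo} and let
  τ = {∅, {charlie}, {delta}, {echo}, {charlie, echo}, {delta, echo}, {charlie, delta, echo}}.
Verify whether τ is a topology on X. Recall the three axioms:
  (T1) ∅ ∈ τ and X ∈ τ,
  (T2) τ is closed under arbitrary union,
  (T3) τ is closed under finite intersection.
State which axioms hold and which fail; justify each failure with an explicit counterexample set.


τ is NOT a topology on X.

Axiom (T1): ∅ ∈ τ? Yes; X ∈ τ? Yes.
Axiom (T2/T3): check pairwise unions and intersections of members of τ.
Counterexample for (T2): {charlie} ∪ {delta} = {charlie, delta} ∉ τ. Therefore τ is NOT a topology.


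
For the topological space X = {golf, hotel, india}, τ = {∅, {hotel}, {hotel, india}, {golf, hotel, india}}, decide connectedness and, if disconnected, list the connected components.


(X, τ) is connected.

Find clopen sets (U ∈ τ with X ∖ U ∈ τ):
  U = ∅, X ∖ U = {golf, hotel, india} — both open, so U is clopen.
  U = {golf, hotel, india}, X ∖ U = ∅ — both open, so U is clopen.
Only trivial clopens (∅ and X) exist, so (X, τ) is connected.
Compute connected components by grouping points that agree on all clopens:
  component: {golf, hotel, india}


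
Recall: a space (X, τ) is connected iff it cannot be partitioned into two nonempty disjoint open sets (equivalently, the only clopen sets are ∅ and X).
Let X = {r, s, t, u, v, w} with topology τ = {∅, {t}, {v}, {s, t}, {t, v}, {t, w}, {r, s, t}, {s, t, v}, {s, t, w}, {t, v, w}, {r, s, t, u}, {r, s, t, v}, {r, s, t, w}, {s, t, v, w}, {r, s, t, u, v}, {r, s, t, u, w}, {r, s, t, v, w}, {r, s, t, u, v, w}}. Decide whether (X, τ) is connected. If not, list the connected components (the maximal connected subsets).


(X, τ) is disconnected; components = [{v}, {r, s, t, u, w}].

Find clopen sets (U ∈ τ with X ∖ U ∈ τ):
  U = ∅, X ∖ U = {r, s, t, u, v, w} — both open, so U is clopen.
  U = {v}, X ∖ U = {r, s, t, u, w} — both open, so U is clopen.
  U = {r, s, t, u, w}, X ∖ U = {v} — both open, so U is clopen.
  U = {r, s, t, u, v, w}, X ∖ U = ∅ — both open, so U is clopen.
Nontrivial clopen(s) exist: e.g. {r, s, t, u, w}. So (X, τ) is disconnected.
Compute connected components by grouping points that agree on all clopens:
  component: {v}
  component: {r, s, t, u, w}


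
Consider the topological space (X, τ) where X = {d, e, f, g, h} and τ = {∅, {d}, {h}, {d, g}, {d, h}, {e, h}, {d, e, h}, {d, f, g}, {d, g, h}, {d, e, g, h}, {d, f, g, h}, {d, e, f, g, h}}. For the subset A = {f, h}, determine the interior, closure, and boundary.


int(A) = {h}, cl(A) = {e, f, h}, ∂A = {e, f}.

Closed sets in (X, τ) are complements of opens:
  closed(X, τ) = {∅, {e}, {f}, {e, f}, {e, h}, {f, g}, {d, f, g}, {e, f, g}, {e, f, h}, {d, e, f, g}, {e, f, g, h}, {d, e, f, g, h}}.
int(A) = ⋃ {U ∈ τ : U ⊆ A}. Opens contained in A: ∅, {h}.
Taking the union of these: int(A) = {h}.
cl(A) = ⋂ {C closed : A ⊆ C}. Closed sets containing A: {e, f, h}, {e, f, g, h}, {d, e, f, g, h}.
Intersecting these: cl(A) = {e, f, h}.
∂A = cl(A) ∖ int(A) = {e, f, h} ∖ {h} = {e, f}.


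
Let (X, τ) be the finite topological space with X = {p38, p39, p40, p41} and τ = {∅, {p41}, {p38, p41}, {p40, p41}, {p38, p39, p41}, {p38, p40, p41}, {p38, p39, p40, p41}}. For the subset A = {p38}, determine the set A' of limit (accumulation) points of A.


A' = {p39}

For each x ∈ X, list the open sets U ∈ τ with x ∈ U, then check whether U ∩ (A ∖ {x}) ≠ ∅ for every such U.
  x = p38: open {p38, p41} ∋ x has {p38, p41} ∩ (A ∖ {p38}) = ∅, so x is NOT a limit point.
  x = p39: opens ∋ x are {p38, p39, p41}, {p38, p39, p40, p41}; each meets A ∖ {p39}, so x IS a limit point.
  x = p40: open {p40, p41} ∋ x has {p40, p41} ∩ (A ∖ {p40}) = ∅, so x is NOT a limit point.
  x = p41: open {p41} ∋ x has {p41} ∩ (A ∖ {p41}) = ∅, so x is NOT a limit point.
Collecting: A' = {p39}.


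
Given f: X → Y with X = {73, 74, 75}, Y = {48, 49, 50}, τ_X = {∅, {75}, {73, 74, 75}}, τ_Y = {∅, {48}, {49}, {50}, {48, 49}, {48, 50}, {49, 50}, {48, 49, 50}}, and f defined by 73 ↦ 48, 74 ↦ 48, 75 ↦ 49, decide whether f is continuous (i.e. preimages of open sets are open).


f is NOT continuous.

Compute f^{-1}(U) for each U ∈ τ_Y:
  U = ∅: f^{-1}(U) = ∅ ∈ τ_X ✓.
  U = {48}: f^{-1}(U) = {73, 74} ∉ τ_X ✗.
  U = {49}: f^{-1}(U) = {75} ∈ τ_X ✓.
  U = {50}: f^{-1}(U) = ∅ ∈ τ_X ✓.
  U = {48, 49}: f^{-1}(U) = {73, 74, 75} ∈ τ_X ✓.
  U = {48, 50}: f^{-1}(U) = {73, 74} ∉ τ_X ✗.
  U = {49, 50}: f^{-1}(U) = {75} ∈ τ_X ✓.
  U = {48, 49, 50}: f^{-1}(U) = {73, 74, 75} ∈ τ_X ✓.
Found U = {48} with f^{-1}(U) = {73, 74} not in τ_X. Therefore f is NOT continuous.


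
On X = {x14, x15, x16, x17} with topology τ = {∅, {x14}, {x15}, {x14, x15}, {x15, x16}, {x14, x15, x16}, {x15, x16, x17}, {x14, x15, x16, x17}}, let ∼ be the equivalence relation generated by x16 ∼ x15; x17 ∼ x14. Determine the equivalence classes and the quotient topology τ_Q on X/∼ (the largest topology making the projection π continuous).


X/∼ = {[x14=x17], [x15=x16]}; |τ_Q| = 3.

Equivalence classes: [x14=x17], [x15=x16].
Quotient map π: X → X/∼ sends x14 ↦ [x14=x17], x15 ↦ [x15=x16], x16 ↦ [x15=x16], x17 ↦ [x14=x17].
For each subset V ⊆ X/∼, compute π^{-1}(V) ⊆ X and check whether π^{-1}(V) ∈ τ. V is open in τ_Q iff π^{-1}(V) ∈ τ.
  V = {}: π^{-1}(V) = ∅ ∈ τ ✓.
  V = {[x14=x17]}: π^{-1}(V) = {x14, x17} ∉ τ ✗.
  V = {[x15=x16]}: π^{-1}(V) = {x15, x16} ∈ τ ✓.
  V = {[x14=x17], [x15=x16]}: π^{-1}(V) = {x14, x15, x16, x17} ∈ τ ✓.
Open sets in the quotient: τ_Q = {{}, {[x15=x16]}, {[x14=x17], [x15=x16]}} (3 elements).


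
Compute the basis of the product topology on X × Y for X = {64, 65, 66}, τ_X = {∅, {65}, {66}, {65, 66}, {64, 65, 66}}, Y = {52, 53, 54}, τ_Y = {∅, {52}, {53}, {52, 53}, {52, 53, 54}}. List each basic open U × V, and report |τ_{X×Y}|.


Basis B = {∅ × ∅, {65} × {52}, {65} × {53}, {66} × {52}, {66} × {53}, {65} × {52, 53}, {65, 66} × {52}, {65, 66} × {53}, {66} × {52, 53}, {64, 65, 66} × {52}, {64, 65, 66} × {53}, {65} × {52, 53, 54}, {66} × {52, 53, 54}, {65, 66} × {52, 53}, {64, 65, 66} × {52, 53}, {65, 66} × {52, 53, 54}, {64, 65, 66} × {52, 53, 54}}; |τ_{X×Y}| = 48.

Enumerate products U × V with U ∈ τ_X, V ∈ τ_Y (deduplicated):
  ∅ × ∅ = {} (∅)
  {65} × {52} = {(65,52)}
  {65} × {53} = {(65,53)}
  {66} × {52} = {(66,52)}
  {66} × {53} = {(66,53)}
  {65} × {52, 53} = {(65,52), (65,53)}
  {65, 66} × {52} = {(65,52), (66,52)}
  {65, 66} × {53} = {(65,53), (66,53)}
  {66} × {52, 53} = {(66,52), (66,53)}
  {64, 65, 66} × {52} = {(64,52), (65,52), (66,52)}
  {64, 65, 66} × {53} = {(64,53), (65,53), (66,53)}
  {65} × {52, 53, 54} = {(65,52), (65,53), (65,54)}
  {66} × {52, 53, 54} = {(66,52), (66,53), (66,54)}
  {65, 66} × {52, 53} = {(65,52), (65,53), (66,52), (66,53)}
  {64, 65, 66} × {52, 53} = {(64,52), (64,53), (65,52), (65,53), (66,52), (66,53)}
  {65, 66} × {52, 53, 54} = {(65,52), (65,53), (65,54), (66,52), (66,53), (66,54)}
  {64, 65, 66} × {52, 53, 54} = {(64,52), (64,53), (64,54), (65,52), (65,53), (65,54), (66,52), (66,53), (66,54)}
These 17 distinct sets form the basis B.
Close under arbitrary unions to get τ_{X×Y}; counting gives |τ_{X×Y}| = 48.


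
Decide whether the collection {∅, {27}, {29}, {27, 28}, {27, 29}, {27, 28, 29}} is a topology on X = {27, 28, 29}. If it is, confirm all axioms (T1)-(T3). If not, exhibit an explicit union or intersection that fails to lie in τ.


τ IS a topology on X.

Axiom (T1): ∅ ∈ τ? Yes; X ∈ τ? Yes.
Axiom (T2/T3): check pairwise unions and intersections of members of τ.
All pairwise intersections and unions checked — each lies in τ. Therefore τ satisfies (T1), (T2), (T3): it IS a topology on X.


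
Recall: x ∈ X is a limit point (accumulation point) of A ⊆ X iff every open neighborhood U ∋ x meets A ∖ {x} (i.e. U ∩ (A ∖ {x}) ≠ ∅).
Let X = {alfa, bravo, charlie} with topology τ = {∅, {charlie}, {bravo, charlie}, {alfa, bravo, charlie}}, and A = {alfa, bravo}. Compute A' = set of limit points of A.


A' = {alfa}

For each x ∈ X, list the open sets U ∈ τ with x ∈ U, then check whether U ∩ (A ∖ {x}) ≠ ∅ for every such U.
  x = alfa: opens ∋ x are {alfa, bravo, charlie}; each meets A ∖ {alfa}, so x IS a limit point.
  x = bravo: open {bravo, charlie} ∋ x has {bravo, charlie} ∩ (A ∖ {bravo}) = ∅, so x is NOT a limit point.
  x = charlie: open {charlie} ∋ x has {charlie} ∩ (A ∖ {charlie}) = ∅, so x is NOT a limit point.
Collecting: A' = {alfa}.


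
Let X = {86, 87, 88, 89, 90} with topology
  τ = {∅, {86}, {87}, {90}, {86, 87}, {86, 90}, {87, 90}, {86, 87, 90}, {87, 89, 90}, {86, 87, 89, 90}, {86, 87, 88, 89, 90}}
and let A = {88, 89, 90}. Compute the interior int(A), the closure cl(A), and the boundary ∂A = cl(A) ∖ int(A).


int(A) = {90}, cl(A) = {88, 89, 90}, ∂A = {88, 89}.

Closed sets in (X, τ) are complements of opens:
  closed(X, τ) = {∅, {88}, {86, 88}, {88, 89}, {86, 88, 89}, {87, 88, 89}, {88, 89, 90}, {86, 87, 88, 89}, {86, 88, 89, 90}, {87, 88, 89, 90}, {86, 87, 88, 89, 90}}.
int(A) = ⋃ {U ∈ τ : U ⊆ A}. Opens contained in A: ∅, {90}.
Taking the union of these: int(A) = {90}.
cl(A) = ⋂ {C closed : A ⊆ C}. Closed sets containing A: {88, 89, 90}, {86, 88, 89, 90}, {87, 88, 89, 90}, {86, 87, 88, 89, 90}.
Intersecting these: cl(A) = {88, 89, 90}.
∂A = cl(A) ∖ int(A) = {88, 89, 90} ∖ {90} = {88, 89}.


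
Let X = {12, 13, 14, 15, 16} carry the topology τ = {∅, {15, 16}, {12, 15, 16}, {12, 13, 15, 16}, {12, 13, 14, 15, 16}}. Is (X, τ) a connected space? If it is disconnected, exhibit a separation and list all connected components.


(X, τ) is connected.

Find clopen sets (U ∈ τ with X ∖ U ∈ τ):
  U = ∅, X ∖ U = {12, 13, 14, 15, 16} — both open, so U is clopen.
  U = {12, 13, 14, 15, 16}, X ∖ U = ∅ — both open, so U is clopen.
Only trivial clopens (∅ and X) exist, so (X, τ) is connected.
Compute connected components by grouping points that agree on all clopens:
  component: {12, 13, 14, 15, 16}


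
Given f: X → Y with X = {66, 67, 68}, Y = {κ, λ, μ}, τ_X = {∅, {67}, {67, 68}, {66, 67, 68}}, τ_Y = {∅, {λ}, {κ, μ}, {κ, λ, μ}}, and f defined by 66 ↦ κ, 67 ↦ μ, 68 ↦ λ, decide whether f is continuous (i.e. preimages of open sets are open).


f is NOT continuous.

Compute f^{-1}(U) for each U ∈ τ_Y:
  U = ∅: f^{-1}(U) = ∅ ∈ τ_X ✓.
  U = {λ}: f^{-1}(U) = {68} ∉ τ_X ✗.
  U = {κ, μ}: f^{-1}(U) = {66, 67} ∉ τ_X ✗.
  U = {κ, λ, μ}: f^{-1}(U) = {66, 67, 68} ∈ τ_X ✓.
Found U = {λ} with f^{-1}(U) = {68} not in τ_X. Therefore f is NOT continuous.


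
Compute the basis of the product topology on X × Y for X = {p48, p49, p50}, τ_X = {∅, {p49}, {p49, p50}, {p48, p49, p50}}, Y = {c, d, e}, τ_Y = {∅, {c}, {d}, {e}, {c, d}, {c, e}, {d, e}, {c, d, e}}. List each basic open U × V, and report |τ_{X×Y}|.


Basis B = {∅ × ∅, {p49} × {c}, {p49} × {d}, {p49} × {e}, {p49} × {c, d}, {p49} × {c, e}, {p49, p50} × {c}, {p49} × {d, e}, {p49, p50} × {d}, {p49, p50} × {e}, {p48, p49, p50} × {c}, {p48, p49, p50} × {d}, {p48, p49, p50} × {e}, {p49} × {c, d, e}, {p49, p50} × {c, d}, {p49, p50} × {c, e}, {p49, p50} × {d, e}, {p48, p49, p50} × {c, d}, {p48, p49, p50} × {c, e}, {p48, p49, p50} × {d, e}, {p49, p50} × {c, d, e}, {p48, p49, p50} × {c, d, e}}; |τ_{X×Y}| = 64.

Enumerate products U × V with U ∈ τ_X, V ∈ τ_Y (deduplicated):
  ∅ × ∅ = {} (∅)
  {p49} × {c} = {(p49,c)}
  {p49} × {d} = {(p49,d)}
  {p49} × {e} = {(p49,e)}
  {p49} × {c, d} = {(p49,c), (p49,d)}
  {p49} × {c, e} = {(p49,c), (p49,e)}
  {p49, p50} × {c} = {(p49,c), (p50,c)}
  {p49} × {d, e} = {(p49,d), (p49,e)}
  {p49, p50} × {d} = {(p49,d), (p50,d)}
  {p49, p50} × {e} = {(p49,e), (p50,e)}
  {p48, p49, p50} × {c} = {(p48,c), (p49,c), (p50,c)}
  {p48, p49, p50} × {d} = {(p48,d), (p49,d), (p50,d)}
  {p48, p49, p50} × {e} = {(p48,e), (p49,e), (p50,e)}
  {p49} × {c, d, e} = {(p49,c), (p49,d), (p49,e)}
  {p49, p50} × {c, d} = {(p49,c), (p49,d), (p50,c), (p50,d)}
  {p49, p50} × {c, e} = {(p49,c), (p49,e), (p50,c), (p50,e)}
  {p49, p50} × {d, e} = {(p49,d), (p49,e), (p50,d), (p50,e)}
  {p48, p49, p50} × {c, d} = {(p48,c), (p48,d), (p49,c), (p49,d), (p50,c), (p50,d)}
  {p48, p49, p50} × {c, e} = {(p48,c), (p48,e), (p49,c), (p49,e), (p50,c), (p50,e)}
  {p48, p49, p50} × {d, e} = {(p48,d), (p48,e), (p49,d), (p49,e), (p50,d), (p50,e)}
  {p49, p50} × {c, d, e} = {(p49,c), (p49,d), (p49,e), (p50,c), (p50,d), (p50,e)}
  {p48, p49, p50} × {c, d, e} = {(p48,c), (p48,d), (p48,e), (p49,c), (p49,d), (p49,e), (p50,c), (p50,d), (p50,e)}
These 22 distinct sets form the basis B.
Close under arbitrary unions to get τ_{X×Y}; counting gives |τ_{X×Y}| = 64.


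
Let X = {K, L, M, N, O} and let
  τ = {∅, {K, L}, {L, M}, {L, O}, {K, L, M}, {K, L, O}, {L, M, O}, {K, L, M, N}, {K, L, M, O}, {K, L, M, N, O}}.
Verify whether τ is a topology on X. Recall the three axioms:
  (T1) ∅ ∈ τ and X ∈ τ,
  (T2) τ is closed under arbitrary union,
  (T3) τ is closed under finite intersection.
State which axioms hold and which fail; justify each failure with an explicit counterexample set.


τ is NOT a topology on X.

Axiom (T1): ∅ ∈ τ? Yes; X ∈ τ? Yes.
Axiom (T2/T3): check pairwise unions and intersections of members of τ.
Counterexample for (T3): {K, L} ∩ {L, M} = {L} ∉ τ. Therefore τ is NOT a topology.


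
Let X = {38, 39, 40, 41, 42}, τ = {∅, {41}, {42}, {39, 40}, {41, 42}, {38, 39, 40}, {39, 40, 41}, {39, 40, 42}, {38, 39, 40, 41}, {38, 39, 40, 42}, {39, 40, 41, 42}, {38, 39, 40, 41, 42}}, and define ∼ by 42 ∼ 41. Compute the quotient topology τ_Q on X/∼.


X/∼ = {[38], [39], [40], [41=42]}; |τ_Q| = 6.

Equivalence classes: [38], [39], [40], [41=42].
Quotient map π: X → X/∼ sends 38 ↦ [38], 39 ↦ [39], 40 ↦ [40], 41 ↦ [41=42], 42 ↦ [41=42].
For each subset V ⊆ X/∼, compute π^{-1}(V) ⊆ X and check whether π^{-1}(V) ∈ τ. V is open in τ_Q iff π^{-1}(V) ∈ τ.
  V = {}: π^{-1}(V) = ∅ ∈ τ ✓.
  V = {[38]}: π^{-1}(V) = {38} ∉ τ ✗.
  V = {[39]}: π^{-1}(V) = {39} ∉ τ ✗.
  V = {[38], [39]}: π^{-1}(V) = {38, 39} ∉ τ ✗.
  V = {[40]}: π^{-1}(V) = {40} ∉ τ ✗.
  V = {[38], [40]}: π^{-1}(V) = {38, 40} ∉ τ ✗.
  V = {[39], [40]}: π^{-1}(V) = {39, 40} ∈ τ ✓.
  V = {[38], [39], [40]}: π^{-1}(V) = {38, 39, 40} ∈ τ ✓.
  V = {[41=42]}: π^{-1}(V) = {41, 42} ∈ τ ✓.
  V = {[38], [41=42]}: π^{-1}(V) = {38, 41, 42} ∉ τ ✗.
  V = {[39], [41=42]}: π^{-1}(V) = {39, 41, 42} ∉ τ ✗.
  V = {[38], [39], [41=42]}: π^{-1}(V) = {38, 39, 41, 42} ∉ τ ✗.
  V = {[40], [41=42]}: π^{-1}(V) = {40, 41, 42} ∉ τ ✗.
  V = {[38], [40], [41=42]}: π^{-1}(V) = {38, 40, 41, 42} ∉ τ ✗.
  V = {[39], [40], [41=42]}: π^{-1}(V) = {39, 40, 41, 42} ∈ τ ✓.
  V = {[38], [39], [40], [41=42]}: π^{-1}(V) = {38, 39, 40, 41, 42} ∈ τ ✓.
Open sets in the quotient: τ_Q = {{}, {[39], [40]}, {[38], [39], [40]}, {[41=42]}, {[39], [40], [41=42]}, {[38], [39], [40], [41=42]}} (6 elements).


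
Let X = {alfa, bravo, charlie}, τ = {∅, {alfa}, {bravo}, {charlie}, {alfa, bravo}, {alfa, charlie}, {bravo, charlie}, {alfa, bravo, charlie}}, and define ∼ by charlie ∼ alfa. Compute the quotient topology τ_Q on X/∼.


X/∼ = {[alfa=charlie], [bravo]}; |τ_Q| = 4.

Equivalence classes: [alfa=charlie], [bravo].
Quotient map π: X → X/∼ sends alfa ↦ [alfa=charlie], bravo ↦ [bravo], charlie ↦ [alfa=charlie].
For each subset V ⊆ X/∼, compute π^{-1}(V) ⊆ X and check whether π^{-1}(V) ∈ τ. V is open in τ_Q iff π^{-1}(V) ∈ τ.
  V = {}: π^{-1}(V) = ∅ ∈ τ ✓.
  V = {[alfa=charlie]}: π^{-1}(V) = {alfa, charlie} ∈ τ ✓.
  V = {[bravo]}: π^{-1}(V) = {bravo} ∈ τ ✓.
  V = {[alfa=charlie], [bravo]}: π^{-1}(V) = {alfa, bravo, charlie} ∈ τ ✓.
Open sets in the quotient: τ_Q = {{}, {[alfa=charlie]}, {[bravo]}, {[alfa=charlie], [bravo]}} (4 elements).


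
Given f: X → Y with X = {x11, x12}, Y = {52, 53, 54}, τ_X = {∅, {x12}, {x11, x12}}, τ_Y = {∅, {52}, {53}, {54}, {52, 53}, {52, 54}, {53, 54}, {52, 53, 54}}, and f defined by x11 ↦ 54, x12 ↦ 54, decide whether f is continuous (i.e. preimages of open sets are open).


f IS continuous.

Compute f^{-1}(U) for each U ∈ τ_Y:
  U = ∅: f^{-1}(U) = ∅ ∈ τ_X ✓.
  U = {52}: f^{-1}(U) = ∅ ∈ τ_X ✓.
  U = {53}: f^{-1}(U) = ∅ ∈ τ_X ✓.
  U = {54}: f^{-1}(U) = {x11, x12} ∈ τ_X ✓.
  U = {52, 53}: f^{-1}(U) = ∅ ∈ τ_X ✓.
  U = {52, 54}: f^{-1}(U) = {x11, x12} ∈ τ_X ✓.
  U = {53, 54}: f^{-1}(U) = {x11, x12} ∈ τ_X ✓.
  U = {52, 53, 54}: f^{-1}(U) = {x11, x12} ∈ τ_X ✓.
Every preimage lies in τ_X, so f IS continuous.


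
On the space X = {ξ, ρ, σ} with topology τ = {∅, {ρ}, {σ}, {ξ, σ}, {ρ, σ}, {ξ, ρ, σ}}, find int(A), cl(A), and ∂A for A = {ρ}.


int(A) = {ρ}, cl(A) = {ρ}, ∂A = ∅.

Closed sets in (X, τ) are complements of opens:
  closed(X, τ) = {∅, {ξ}, {ρ}, {ξ, ρ}, {ξ, σ}, {ξ, ρ, σ}}.
int(A) = ⋃ {U ∈ τ : U ⊆ A}. Opens contained in A: ∅, {ρ}.
Taking the union of these: int(A) = {ρ}.
cl(A) = ⋂ {C closed : A ⊆ C}. Closed sets containing A: {ρ}, {ξ, ρ}, {ξ, ρ, σ}.
Intersecting these: cl(A) = {ρ}.
∂A = cl(A) ∖ int(A) = {ρ} ∖ {ρ} = ∅.


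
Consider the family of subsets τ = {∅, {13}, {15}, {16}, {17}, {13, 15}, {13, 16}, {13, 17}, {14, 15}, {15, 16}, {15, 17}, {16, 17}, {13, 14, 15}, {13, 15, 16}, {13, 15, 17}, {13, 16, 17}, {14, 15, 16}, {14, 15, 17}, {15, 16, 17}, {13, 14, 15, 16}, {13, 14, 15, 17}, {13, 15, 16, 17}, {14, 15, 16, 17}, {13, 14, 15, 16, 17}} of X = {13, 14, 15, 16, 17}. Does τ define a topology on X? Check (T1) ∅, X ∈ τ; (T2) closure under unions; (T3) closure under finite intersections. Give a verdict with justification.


τ IS a topology on X.

Axiom (T1): ∅ ∈ τ? Yes; X ∈ τ? Yes.
Axiom (T2/T3): check pairwise unions and intersections of members of τ.
All pairwise intersections and unions checked — each lies in τ. Therefore τ satisfies (T1), (T2), (T3): it IS a topology on X.


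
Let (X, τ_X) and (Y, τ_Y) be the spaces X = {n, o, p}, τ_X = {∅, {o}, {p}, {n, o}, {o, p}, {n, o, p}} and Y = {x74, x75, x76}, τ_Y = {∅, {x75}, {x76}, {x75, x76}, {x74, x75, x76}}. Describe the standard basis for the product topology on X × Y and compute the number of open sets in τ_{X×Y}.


Basis B = {∅ × ∅, {o} × {x75}, {o} × {x76}, {p} × {x75}, {p} × {x76}, {n, o} × {x75}, {n, o} × {x76}, {o} × {x75, x76}, {o, p} × {x75}, {o, p} × {x76}, {p} × {x75, x76}, {n, o, p} × {x75}, {n, o, p} × {x76}, {o} × {x74, x75, x76}, {p} × {x74, x75, x76}, {n, o} × {x75, x76}, {o, p} × {x75, x76}, {n, o} × {x74, x75, x76}, {n, o, p} × {x75, x76}, {o, p} × {x74, x75, x76}, {n, o, p} × {x74, x75, x76}}; |τ_{X×Y}| = 70.

Enumerate products U × V with U ∈ τ_X, V ∈ τ_Y (deduplicated):
  ∅ × ∅ = {} (∅)
  {o} × {x75} = {(o,x75)}
  {o} × {x76} = {(o,x76)}
  {p} × {x75} = {(p,x75)}
  {p} × {x76} = {(p,x76)}
  {n, o} × {x75} = {(n,x75), (o,x75)}
  {n, o} × {x76} = {(n,x76), (o,x76)}
  {o} × {x75, x76} = {(o,x75), (o,x76)}
  {o, p} × {x75} = {(o,x75), (p,x75)}
  {o, p} × {x76} = {(o,x76), (p,x76)}
  {p} × {x75, x76} = {(p,x75), (p,x76)}
  {n, o, p} × {x75} = {(n,x75), (o,x75), (p,x75)}
  {n, o, p} × {x76} = {(n,x76), (o,x76), (p,x76)}
  {o} × {x74, x75, x76} = {(o,x74), (o,x75), (o,x76)}
  {p} × {x74, x75, x76} = {(p,x74), (p,x75), (p,x76)}
  {n, o} × {x75, x76} = {(n,x75), (n,x76), (o,x75), (o,x76)}
  {o, p} × {x75, x76} = {(o,x75), (o,x76), (p,x75), (p,x76)}
  {n, o} × {x74, x75, x76} = {(n,x74), (n,x75), (n,x76), (o,x74), (o,x75), (o,x76)}
  {n, o, p} × {x75, x76} = {(n,x75), (n,x76), (o,x75), (o,x76), (p,x75), (p,x76)}
  {o, p} × {x74, x75, x76} = {(o,x74), (o,x75), (o,x76), (p,x74), (p,x75), (p,x76)}
  {n, o, p} × {x74, x75, x76} = {(n,x74), (n,x75), (n,x76), (o,x74), (o,x75), (o,x76), (p,x74), (p,x75), (p,x76)}
These 21 distinct sets form the basis B.
Close under arbitrary unions to get τ_{X×Y}; counting gives |τ_{X×Y}| = 70.


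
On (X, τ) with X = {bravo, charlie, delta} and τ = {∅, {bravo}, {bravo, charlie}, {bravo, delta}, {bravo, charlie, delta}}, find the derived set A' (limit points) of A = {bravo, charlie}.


A' = {charlie, delta}

For each x ∈ X, list the open sets U ∈ τ with x ∈ U, then check whether U ∩ (A ∖ {x}) ≠ ∅ for every such U.
  x = bravo: open {bravo} ∋ x has {bravo} ∩ (A ∖ {bravo}) = ∅, so x is NOT a limit point.
  x = charlie: opens ∋ x are {bravo, charlie}, {bravo, charlie, delta}; each meets A ∖ {charlie}, so x IS a limit point.
  x = delta: opens ∋ x are {bravo, delta}, {bravo, charlie, delta}; each meets A ∖ {delta}, so x IS a limit point.
Collecting: A' = {charlie, delta}.


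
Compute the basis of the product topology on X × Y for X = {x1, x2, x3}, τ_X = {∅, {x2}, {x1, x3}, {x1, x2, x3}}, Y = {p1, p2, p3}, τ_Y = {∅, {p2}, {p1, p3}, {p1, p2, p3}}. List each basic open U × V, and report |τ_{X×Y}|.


Basis B = {∅ × ∅, {x2} × {p2}, {x1, x3} × {p2}, {x2} × {p1, p3}, {x1, x2, x3} × {p2}, {x2} × {p1, p2, p3}, {x1, x3} × {p1, p3}, {x1, x3} × {p1, p2, p3}, {x1, x2, x3} × {p1, p3}, {x1, x2, x3} × {p1, p2, p3}}; |τ_{X×Y}| = 16.

Enumerate products U × V with U ∈ τ_X, V ∈ τ_Y (deduplicated):
  ∅ × ∅ = {} (∅)
  {x2} × {p2} = {(x2,p2)}
  {x1, x3} × {p2} = {(x1,p2), (x3,p2)}
  {x2} × {p1, p3} = {(x2,p1), (x2,p3)}
  {x1, x2, x3} × {p2} = {(x1,p2), (x2,p2), (x3,p2)}
  {x2} × {p1, p2, p3} = {(x2,p1), (x2,p2), (x2,p3)}
  {x1, x3} × {p1, p3} = {(x1,p1), (x1,p3), (x3,p1), (x3,p3)}
  {x1, x3} × {p1, p2, p3} = {(x1,p1), (x1,p2), (x1,p3), (x3,p1), (x3,p2), (x3,p3)}
  {x1, x2, x3} × {p1, p3} = {(x1,p1), (x1,p3), (x2,p1), (x2,p3), (x3,p1), (x3,p3)}
  {x1, x2, x3} × {p1, p2, p3} = {(x1,p1), (x1,p2), (x1,p3), (x2,p1), (x2,p2), (x2,p3), (x3,p1), (x3,p2), (x3,p3)}
These 10 distinct sets form the basis B.
Close under arbitrary unions to get τ_{X×Y}; counting gives |τ_{X×Y}| = 16.


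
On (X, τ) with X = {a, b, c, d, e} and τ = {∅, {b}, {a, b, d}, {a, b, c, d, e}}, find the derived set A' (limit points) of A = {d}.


A' = {a, c, e}

For each x ∈ X, list the open sets U ∈ τ with x ∈ U, then check whether U ∩ (A ∖ {x}) ≠ ∅ for every such U.
  x = a: opens ∋ x are {a, b, d}, {a, b, c, d, e}; each meets A ∖ {a}, so x IS a limit point.
  x = b: open {b} ∋ x has {b} ∩ (A ∖ {b}) = ∅, so x is NOT a limit point.
  x = c: opens ∋ x are {a, b, c, d, e}; each meets A ∖ {c}, so x IS a limit point.
  x = d: open {a, b, d} ∋ x has {a, b, d} ∩ (A ∖ {d}) = ∅, so x is NOT a limit point.
  x = e: opens ∋ x are {a, b, c, d, e}; each meets A ∖ {e}, so x IS a limit point.
Collecting: A' = {a, c, e}.


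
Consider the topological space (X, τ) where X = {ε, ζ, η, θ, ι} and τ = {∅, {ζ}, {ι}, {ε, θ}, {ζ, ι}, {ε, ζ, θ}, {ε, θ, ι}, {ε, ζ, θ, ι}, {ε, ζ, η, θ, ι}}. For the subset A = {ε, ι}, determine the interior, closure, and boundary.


int(A) = {ι}, cl(A) = {ε, η, θ, ι}, ∂A = {ε, η, θ}.

Closed sets in (X, τ) are complements of opens:
  closed(X, τ) = {∅, {η}, {ζ, η}, {η, ι}, {ε, η, θ}, {ζ, η, ι}, {ε, ζ, η, θ}, {ε, η, θ, ι}, {ε, ζ, η, θ, ι}}.
int(A) = ⋃ {U ∈ τ : U ⊆ A}. Opens contained in A: ∅, {ι}.
Taking the union of these: int(A) = {ι}.
cl(A) = ⋂ {C closed : A ⊆ C}. Closed sets containing A: {ε, η, θ, ι}, {ε, ζ, η, θ, ι}.
Intersecting these: cl(A) = {ε, η, θ, ι}.
∂A = cl(A) ∖ int(A) = {ε, η, θ, ι} ∖ {ι} = {ε, η, θ}.


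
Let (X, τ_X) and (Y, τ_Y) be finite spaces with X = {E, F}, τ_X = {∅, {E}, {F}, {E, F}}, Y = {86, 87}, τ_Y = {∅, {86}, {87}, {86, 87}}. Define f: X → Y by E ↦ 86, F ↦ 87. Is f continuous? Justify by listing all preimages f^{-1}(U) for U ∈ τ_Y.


f IS continuous.

Compute f^{-1}(U) for each U ∈ τ_Y:
  U = ∅: f^{-1}(U) = ∅ ∈ τ_X ✓.
  U = {86}: f^{-1}(U) = {E} ∈ τ_X ✓.
  U = {87}: f^{-1}(U) = {F} ∈ τ_X ✓.
  U = {86, 87}: f^{-1}(U) = {E, F} ∈ τ_X ✓.
Every preimage lies in τ_X, so f IS continuous.


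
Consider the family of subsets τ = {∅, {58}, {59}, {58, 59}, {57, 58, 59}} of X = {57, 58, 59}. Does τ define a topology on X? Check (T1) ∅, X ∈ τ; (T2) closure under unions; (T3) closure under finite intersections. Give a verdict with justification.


τ IS a topology on X.

Axiom (T1): ∅ ∈ τ? Yes; X ∈ τ? Yes.
Axiom (T2/T3): check pairwise unions and intersections of members of τ.
All pairwise intersections and unions checked — each lies in τ. Therefore τ satisfies (T1), (T2), (T3): it IS a topology on X.


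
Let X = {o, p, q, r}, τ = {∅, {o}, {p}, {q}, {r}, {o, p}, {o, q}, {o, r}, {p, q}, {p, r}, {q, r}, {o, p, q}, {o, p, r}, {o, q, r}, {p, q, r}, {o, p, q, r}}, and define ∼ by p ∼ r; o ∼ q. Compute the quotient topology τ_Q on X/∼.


X/∼ = {[o=q], [p=r]}; |τ_Q| = 4.

Equivalence classes: [o=q], [p=r].
Quotient map π: X → X/∼ sends o ↦ [o=q], p ↦ [p=r], q ↦ [o=q], r ↦ [p=r].
For each subset V ⊆ X/∼, compute π^{-1}(V) ⊆ X and check whether π^{-1}(V) ∈ τ. V is open in τ_Q iff π^{-1}(V) ∈ τ.
  V = {}: π^{-1}(V) = ∅ ∈ τ ✓.
  V = {[o=q]}: π^{-1}(V) = {o, q} ∈ τ ✓.
  V = {[p=r]}: π^{-1}(V) = {p, r} ∈ τ ✓.
  V = {[o=q], [p=r]}: π^{-1}(V) = {o, p, q, r} ∈ τ ✓.
Open sets in the quotient: τ_Q = {{}, {[o=q]}, {[p=r]}, {[o=q], [p=r]}} (4 elements).


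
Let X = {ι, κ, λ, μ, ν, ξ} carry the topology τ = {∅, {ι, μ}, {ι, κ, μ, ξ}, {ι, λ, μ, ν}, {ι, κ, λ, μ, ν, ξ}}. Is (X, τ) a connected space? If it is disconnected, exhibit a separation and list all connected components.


(X, τ) is connected.

Find clopen sets (U ∈ τ with X ∖ U ∈ τ):
  U = ∅, X ∖ U = {ι, κ, λ, μ, ν, ξ} — both open, so U is clopen.
  U = {ι, κ, λ, μ, ν, ξ}, X ∖ U = ∅ — both open, so U is clopen.
Only trivial clopens (∅ and X) exist, so (X, τ) is connected.
Compute connected components by grouping points that agree on all clopens:
  component: {ι, κ, λ, μ, ν, ξ}


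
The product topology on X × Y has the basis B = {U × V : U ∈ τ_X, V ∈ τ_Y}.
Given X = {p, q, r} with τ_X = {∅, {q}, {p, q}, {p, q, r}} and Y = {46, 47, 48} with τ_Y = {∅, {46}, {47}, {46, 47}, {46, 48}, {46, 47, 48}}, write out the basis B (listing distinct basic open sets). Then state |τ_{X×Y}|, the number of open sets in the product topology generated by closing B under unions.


Basis B = {∅ × ∅, {q} × {46}, {q} × {47}, {p, q} × {46}, {p, q} × {47}, {q} × {46, 47}, {q} × {46, 48}, {p, q, r} × {46}, {p, q, r} × {47}, {q} × {46, 47, 48}, {p, q} × {46, 47}, {p, q} × {46, 48}, {p, q} × {46, 47, 48}, {p, q, r} × {46, 47}, {p, q, r} × {46, 48}, {p, q, r} × {46, 47, 48}}; |τ_{X×Y}| = 40.

Enumerate products U × V with U ∈ τ_X, V ∈ τ_Y (deduplicated):
  ∅ × ∅ = {} (∅)
  {q} × {46} = {(q,46)}
  {q} × {47} = {(q,47)}
  {p, q} × {46} = {(p,46), (q,46)}
  {p, q} × {47} = {(p,47), (q,47)}
  {q} × {46, 47} = {(q,46), (q,47)}
  {q} × {46, 48} = {(q,46), (q,48)}
  {p, q, r} × {46} = {(p,46), (q,46), (r,46)}
  {p, q, r} × {47} = {(p,47), (q,47), (r,47)}
  {q} × {46, 47, 48} = {(q,46), (q,47), (q,48)}
  {p, q} × {46, 47} = {(p,46), (p,47), (q,46), (q,47)}
  {p, q} × {46, 48} = {(p,46), (p,48), (q,46), (q,48)}
  {p, q} × {46, 47, 48} = {(p,46), (p,47), (p,48), (q,46), (q,47), (q,48)}
  {p, q, r} × {46, 47} = {(p,46), (p,47), (q,46), (q,47), (r,46), (r,47)}
  {p, q, r} × {46, 48} = {(p,46), (p,48), (q,46), (q,48), (r,46), (r,48)}
  {p, q, r} × {46, 47, 48} = {(p,46), (p,47), (p,48), (q,46), (q,47), (q,48), (r,46), (r,47), (r,48)}
These 16 distinct sets form the basis B.
Close under arbitrary unions to get τ_{X×Y}; counting gives |τ_{X×Y}| = 40.


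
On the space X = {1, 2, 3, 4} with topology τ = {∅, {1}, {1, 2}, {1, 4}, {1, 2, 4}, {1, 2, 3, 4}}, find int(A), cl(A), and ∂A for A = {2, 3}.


int(A) = ∅, cl(A) = {2, 3}, ∂A = {2, 3}.

Closed sets in (X, τ) are complements of opens:
  closed(X, τ) = {∅, {3}, {2, 3}, {3, 4}, {2, 3, 4}, {1, 2, 3, 4}}.
int(A) = ⋃ {U ∈ τ : U ⊆ A}. Opens contained in A: ∅.
Taking the union of these: int(A) = ∅.
cl(A) = ⋂ {C closed : A ⊆ C}. Closed sets containing A: {2, 3}, {2, 3, 4}, {1, 2, 3, 4}.
Intersecting these: cl(A) = {2, 3}.
∂A = cl(A) ∖ int(A) = {2, 3} ∖ ∅ = {2, 3}.


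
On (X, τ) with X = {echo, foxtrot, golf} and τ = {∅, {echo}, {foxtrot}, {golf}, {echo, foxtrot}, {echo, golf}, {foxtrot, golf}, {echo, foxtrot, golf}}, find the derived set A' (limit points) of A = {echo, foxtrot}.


A' = ∅

For each x ∈ X, list the open sets U ∈ τ with x ∈ U, then check whether U ∩ (A ∖ {x}) ≠ ∅ for every such U.
  x = echo: open {echo} ∋ x has {echo} ∩ (A ∖ {echo}) = ∅, so x is NOT a limit point.
  x = foxtrot: open {foxtrot} ∋ x has {foxtrot} ∩ (A ∖ {foxtrot}) = ∅, so x is NOT a limit point.
  x = golf: open {golf} ∋ x has {golf} ∩ (A ∖ {golf}) = ∅, so x is NOT a limit point.
Collecting: A' = ∅.


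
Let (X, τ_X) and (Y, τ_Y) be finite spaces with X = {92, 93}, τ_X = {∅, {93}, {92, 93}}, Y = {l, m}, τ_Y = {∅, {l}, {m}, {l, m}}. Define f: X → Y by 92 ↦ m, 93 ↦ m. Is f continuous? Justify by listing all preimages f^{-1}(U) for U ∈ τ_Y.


f IS continuous.

Compute f^{-1}(U) for each U ∈ τ_Y:
  U = ∅: f^{-1}(U) = ∅ ∈ τ_X ✓.
  U = {l}: f^{-1}(U) = ∅ ∈ τ_X ✓.
  U = {m}: f^{-1}(U) = {92, 93} ∈ τ_X ✓.
  U = {l, m}: f^{-1}(U) = {92, 93} ∈ τ_X ✓.
Every preimage lies in τ_X, so f IS continuous.


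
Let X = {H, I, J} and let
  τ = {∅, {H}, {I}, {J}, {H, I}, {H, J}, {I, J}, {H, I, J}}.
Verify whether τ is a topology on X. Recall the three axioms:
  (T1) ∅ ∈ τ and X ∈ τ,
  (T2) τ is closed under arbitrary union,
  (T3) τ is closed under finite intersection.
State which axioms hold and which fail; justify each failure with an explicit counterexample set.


τ IS a topology on X.

Axiom (T1): ∅ ∈ τ? Yes; X ∈ τ? Yes.
Axiom (T2/T3): check pairwise unions and intersections of members of τ.
All pairwise intersections and unions checked — each lies in τ. Therefore τ satisfies (T1), (T2), (T3): it IS a topology on X.


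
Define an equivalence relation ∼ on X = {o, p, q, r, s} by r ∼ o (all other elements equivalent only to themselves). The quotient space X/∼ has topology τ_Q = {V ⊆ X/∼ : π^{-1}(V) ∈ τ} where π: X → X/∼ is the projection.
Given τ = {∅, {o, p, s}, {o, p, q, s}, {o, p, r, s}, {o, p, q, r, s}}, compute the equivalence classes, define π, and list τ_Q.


X/∼ = {[o=r], [p], [q], [s]}; |τ_Q| = 3.

Equivalence classes: [o=r], [p], [q], [s].
Quotient map π: X → X/∼ sends o ↦ [o=r], p ↦ [p], q ↦ [q], r ↦ [o=r], s ↦ [s].
For each subset V ⊆ X/∼, compute π^{-1}(V) ⊆ X and check whether π^{-1}(V) ∈ τ. V is open in τ_Q iff π^{-1}(V) ∈ τ.
  V = {}: π^{-1}(V) = ∅ ∈ τ ✓.
  V = {[o=r]}: π^{-1}(V) = {o, r} ∉ τ ✗.
  V = {[p]}: π^{-1}(V) = {p} ∉ τ ✗.
  V = {[o=r], [p]}: π^{-1}(V) = {o, p, r} ∉ τ ✗.
  V = {[q]}: π^{-1}(V) = {q} ∉ τ ✗.
  V = {[o=r], [q]}: π^{-1}(V) = {o, q, r} ∉ τ ✗.
  V = {[p], [q]}: π^{-1}(V) = {p, q} ∉ τ ✗.
  V = {[o=r], [p], [q]}: π^{-1}(V) = {o, p, q, r} ∉ τ ✗.
  V = {[s]}: π^{-1}(V) = {s} ∉ τ ✗.
  V = {[o=r], [s]}: π^{-1}(V) = {o, r, s} ∉ τ ✗.
  V = {[p], [s]}: π^{-1}(V) = {p, s} ∉ τ ✗.
  V = {[o=r], [p], [s]}: π^{-1}(V) = {o, p, r, s} ∈ τ ✓.
  V = {[q], [s]}: π^{-1}(V) = {q, s} ∉ τ ✗.
  V = {[o=r], [q], [s]}: π^{-1}(V) = {o, q, r, s} ∉ τ ✗.
  V = {[p], [q], [s]}: π^{-1}(V) = {p, q, s} ∉ τ ✗.
  V = {[o=r], [p], [q], [s]}: π^{-1}(V) = {o, p, q, r, s} ∈ τ ✓.
Open sets in the quotient: τ_Q = {{}, {[o=r], [p], [s]}, {[o=r], [p], [q], [s]}} (3 elements).


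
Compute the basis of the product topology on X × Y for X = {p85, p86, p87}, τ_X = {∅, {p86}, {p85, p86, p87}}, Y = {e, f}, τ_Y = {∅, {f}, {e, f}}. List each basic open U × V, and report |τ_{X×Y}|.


Basis B = {∅ × ∅, {p86} × {f}, {p86} × {e, f}, {p85, p86, p87} × {f}, {p85, p86, p87} × {e, f}}; |τ_{X×Y}| = 6.

Enumerate products U × V with U ∈ τ_X, V ∈ τ_Y (deduplicated):
  ∅ × ∅ = {} (∅)
  {p86} × {f} = {(p86,f)}
  {p86} × {e, f} = {(p86,e), (p86,f)}
  {p85, p86, p87} × {f} = {(p85,f), (p86,f), (p87,f)}
  {p85, p86, p87} × {e, f} = {(p85,e), (p85,f), (p86,e), (p86,f), (p87,e), (p87,f)}
These 5 distinct sets form the basis B.
Close under arbitrary unions to get τ_{X×Y}; counting gives |τ_{X×Y}| = 6.


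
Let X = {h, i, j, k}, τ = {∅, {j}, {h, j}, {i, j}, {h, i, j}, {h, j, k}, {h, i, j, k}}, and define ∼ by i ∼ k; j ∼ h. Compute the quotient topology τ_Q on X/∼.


X/∼ = {[h=j], [i=k]}; |τ_Q| = 3.

Equivalence classes: [h=j], [i=k].
Quotient map π: X → X/∼ sends h ↦ [h=j], i ↦ [i=k], j ↦ [h=j], k ↦ [i=k].
For each subset V ⊆ X/∼, compute π^{-1}(V) ⊆ X and check whether π^{-1}(V) ∈ τ. V is open in τ_Q iff π^{-1}(V) ∈ τ.
  V = {}: π^{-1}(V) = ∅ ∈ τ ✓.
  V = {[h=j]}: π^{-1}(V) = {h, j} ∈ τ ✓.
  V = {[i=k]}: π^{-1}(V) = {i, k} ∉ τ ✗.
  V = {[h=j], [i=k]}: π^{-1}(V) = {h, i, j, k} ∈ τ ✓.
Open sets in the quotient: τ_Q = {{}, {[h=j]}, {[h=j], [i=k]}} (3 elements).


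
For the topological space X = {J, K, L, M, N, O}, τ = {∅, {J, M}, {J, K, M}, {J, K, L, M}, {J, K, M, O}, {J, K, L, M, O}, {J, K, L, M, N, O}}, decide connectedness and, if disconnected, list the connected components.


(X, τ) is connected.

Find clopen sets (U ∈ τ with X ∖ U ∈ τ):
  U = ∅, X ∖ U = {J, K, L, M, N, O} — both open, so U is clopen.
  U = {J, K, L, M, N, O}, X ∖ U = ∅ — both open, so U is clopen.
Only trivial clopens (∅ and X) exist, so (X, τ) is connected.
Compute connected components by grouping points that agree on all clopens:
  component: {J, K, L, M, N, O}


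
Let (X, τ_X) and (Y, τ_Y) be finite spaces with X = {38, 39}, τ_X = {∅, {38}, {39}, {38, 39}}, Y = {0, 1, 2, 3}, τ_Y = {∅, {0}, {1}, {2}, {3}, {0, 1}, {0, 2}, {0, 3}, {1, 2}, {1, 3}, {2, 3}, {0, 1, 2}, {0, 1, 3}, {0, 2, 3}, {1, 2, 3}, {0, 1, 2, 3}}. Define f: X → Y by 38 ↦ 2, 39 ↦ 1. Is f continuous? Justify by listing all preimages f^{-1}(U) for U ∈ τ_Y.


f IS continuous.

Compute f^{-1}(U) for each U ∈ τ_Y:
  U = ∅: f^{-1}(U) = ∅ ∈ τ_X ✓.
  U = {0}: f^{-1}(U) = ∅ ∈ τ_X ✓.
  U = {1}: f^{-1}(U) = {39} ∈ τ_X ✓.
  U = {2}: f^{-1}(U) = {38} ∈ τ_X ✓.
  U = {3}: f^{-1}(U) = ∅ ∈ τ_X ✓.
  U = {0, 1}: f^{-1}(U) = {39} ∈ τ_X ✓.
  U = {0, 2}: f^{-1}(U) = {38} ∈ τ_X ✓.
  U = {0, 3}: f^{-1}(U) = ∅ ∈ τ_X ✓.
  U = {1, 2}: f^{-1}(U) = {38, 39} ∈ τ_X ✓.
  U = {1, 3}: f^{-1}(U) = {39} ∈ τ_X ✓.
  U = {2, 3}: f^{-1}(U) = {38} ∈ τ_X ✓.
  U = {0, 1, 2}: f^{-1}(U) = {38, 39} ∈ τ_X ✓.
  U = {0, 1, 3}: f^{-1}(U) = {39} ∈ τ_X ✓.
  U = {0, 2, 3}: f^{-1}(U) = {38} ∈ τ_X ✓.
  U = {1, 2, 3}: f^{-1}(U) = {38, 39} ∈ τ_X ✓.
  U = {0, 1, 2, 3}: f^{-1}(U) = {38, 39} ∈ τ_X ✓.
Every preimage lies in τ_X, so f IS continuous.


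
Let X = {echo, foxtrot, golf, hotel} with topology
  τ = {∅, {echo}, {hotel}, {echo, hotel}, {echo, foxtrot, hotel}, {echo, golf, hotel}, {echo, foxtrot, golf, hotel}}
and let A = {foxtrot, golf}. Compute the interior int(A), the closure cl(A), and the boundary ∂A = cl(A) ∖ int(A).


int(A) = ∅, cl(A) = {foxtrot, golf}, ∂A = {foxtrot, golf}.

Closed sets in (X, τ) are complements of opens:
  closed(X, τ) = {∅, {foxtrot}, {golf}, {foxtrot, golf}, {echo, foxtrot, golf}, {foxtrot, golf, hotel}, {echo, foxtrot, golf, hotel}}.
int(A) = ⋃ {U ∈ τ : U ⊆ A}. Opens contained in A: ∅.
Taking the union of these: int(A) = ∅.
cl(A) = ⋂ {C closed : A ⊆ C}. Closed sets containing A: {foxtrot, golf}, {echo, foxtrot, golf}, {foxtrot, golf, hotel}, {echo, foxtrot, golf, hotel}.
Intersecting these: cl(A) = {foxtrot, golf}.
∂A = cl(A) ∖ int(A) = {foxtrot, golf} ∖ ∅ = {foxtrot, golf}.
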